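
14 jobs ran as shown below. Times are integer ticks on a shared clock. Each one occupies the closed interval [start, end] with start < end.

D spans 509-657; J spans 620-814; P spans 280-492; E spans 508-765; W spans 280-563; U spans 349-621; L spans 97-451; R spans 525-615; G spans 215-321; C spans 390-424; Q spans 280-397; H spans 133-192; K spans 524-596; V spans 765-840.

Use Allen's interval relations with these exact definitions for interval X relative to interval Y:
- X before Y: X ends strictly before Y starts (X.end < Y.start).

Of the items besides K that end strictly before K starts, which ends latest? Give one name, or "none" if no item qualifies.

P

Target K = [524, 596].
C [390, 424] → before → candidate.
D [509, 657] → contains → excluded.
E [508, 765] → contains → excluded.
G [215, 321] → before → candidate.
H [133, 192] → before → candidate.
J [620, 814] → after → excluded.
L [97, 451] → before → candidate.
P [280, 492] → before → candidate.
Q [280, 397] → before → candidate.
R [525, 615] → overlapped-by → excluded.
U [349, 621] → contains → excluded.
V [765, 840] → after → excluded.
W [280, 563] → overlaps → excluded.
Among candidates, latest end is 492 → P.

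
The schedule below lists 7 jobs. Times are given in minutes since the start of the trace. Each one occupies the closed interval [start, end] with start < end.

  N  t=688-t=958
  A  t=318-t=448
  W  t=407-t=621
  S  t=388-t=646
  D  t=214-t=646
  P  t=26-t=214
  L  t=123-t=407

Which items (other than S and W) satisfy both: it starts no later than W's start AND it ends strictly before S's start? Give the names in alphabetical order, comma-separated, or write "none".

P

Conditions: its start is no later than W's start (X.start <= t=407) AND its end is strictly before S's start (X.end < t=388).
A: start t=318 <= t=407? ✓; end t=448 < t=388? ✗ → no.
D: start t=214 <= t=407? ✓; end t=646 < t=388? ✗ → no.
L: start t=123 <= t=407? ✓; end t=407 < t=388? ✗ → no.
N: start t=688 <= t=407? ✗; end t=958 < t=388? ✗ → no.
P: start t=26 <= t=407? ✓; end t=214 < t=388? ✓ → yes.
Result: P.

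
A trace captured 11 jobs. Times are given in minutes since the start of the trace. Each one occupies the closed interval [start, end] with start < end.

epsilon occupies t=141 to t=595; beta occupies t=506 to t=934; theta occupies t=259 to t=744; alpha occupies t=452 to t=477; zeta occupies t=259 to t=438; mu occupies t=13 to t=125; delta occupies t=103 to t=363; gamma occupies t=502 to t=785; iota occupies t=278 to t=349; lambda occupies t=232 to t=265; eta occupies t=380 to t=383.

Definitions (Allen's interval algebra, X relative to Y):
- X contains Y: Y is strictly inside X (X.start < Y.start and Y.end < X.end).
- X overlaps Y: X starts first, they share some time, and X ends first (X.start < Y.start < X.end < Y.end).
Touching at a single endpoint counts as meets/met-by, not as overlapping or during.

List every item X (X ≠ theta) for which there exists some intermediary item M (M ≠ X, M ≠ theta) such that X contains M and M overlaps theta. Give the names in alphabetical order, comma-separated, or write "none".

delta, epsilon

Target theta = [t=259, t=744].
Intermediaries M with M overlaps theta: delta, epsilon, lambda.
Via delta — items with X contains delta: none.
Via epsilon — items with X contains epsilon: none.
Via lambda — items with X contains lambda: delta, epsilon.
Union: delta, epsilon.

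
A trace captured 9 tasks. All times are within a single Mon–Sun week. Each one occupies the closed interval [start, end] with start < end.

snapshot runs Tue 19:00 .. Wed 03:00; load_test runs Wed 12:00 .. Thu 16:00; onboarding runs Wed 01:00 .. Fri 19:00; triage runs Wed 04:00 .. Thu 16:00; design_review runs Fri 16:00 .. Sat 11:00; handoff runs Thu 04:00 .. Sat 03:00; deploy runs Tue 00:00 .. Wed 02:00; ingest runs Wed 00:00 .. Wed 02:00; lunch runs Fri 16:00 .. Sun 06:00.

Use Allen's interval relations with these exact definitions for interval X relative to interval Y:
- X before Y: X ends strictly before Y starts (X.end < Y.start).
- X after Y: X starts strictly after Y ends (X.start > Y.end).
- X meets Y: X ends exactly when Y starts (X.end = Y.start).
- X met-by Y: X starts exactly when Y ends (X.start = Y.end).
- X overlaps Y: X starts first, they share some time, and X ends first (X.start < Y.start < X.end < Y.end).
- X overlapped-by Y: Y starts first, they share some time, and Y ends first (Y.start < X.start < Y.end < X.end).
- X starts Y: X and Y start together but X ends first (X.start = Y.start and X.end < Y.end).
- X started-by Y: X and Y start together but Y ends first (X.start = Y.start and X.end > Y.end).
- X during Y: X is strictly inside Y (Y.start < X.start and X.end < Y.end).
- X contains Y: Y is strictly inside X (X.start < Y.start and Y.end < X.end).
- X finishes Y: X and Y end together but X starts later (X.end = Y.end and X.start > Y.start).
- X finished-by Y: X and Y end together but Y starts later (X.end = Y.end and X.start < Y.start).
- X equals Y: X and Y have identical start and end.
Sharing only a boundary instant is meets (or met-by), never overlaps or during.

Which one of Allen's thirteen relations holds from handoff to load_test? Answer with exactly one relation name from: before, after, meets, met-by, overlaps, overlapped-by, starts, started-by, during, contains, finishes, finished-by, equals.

overlapped-by

handoff = [Thu 04:00, Sat 03:00]; load_test = [Wed 12:00, Thu 16:00].
Compare endpoints: handoff.start > load_test.start, handoff.start < load_test.end, handoff.end > load_test.start, handoff.end > load_test.end.
That pattern is 'overlapped-by'.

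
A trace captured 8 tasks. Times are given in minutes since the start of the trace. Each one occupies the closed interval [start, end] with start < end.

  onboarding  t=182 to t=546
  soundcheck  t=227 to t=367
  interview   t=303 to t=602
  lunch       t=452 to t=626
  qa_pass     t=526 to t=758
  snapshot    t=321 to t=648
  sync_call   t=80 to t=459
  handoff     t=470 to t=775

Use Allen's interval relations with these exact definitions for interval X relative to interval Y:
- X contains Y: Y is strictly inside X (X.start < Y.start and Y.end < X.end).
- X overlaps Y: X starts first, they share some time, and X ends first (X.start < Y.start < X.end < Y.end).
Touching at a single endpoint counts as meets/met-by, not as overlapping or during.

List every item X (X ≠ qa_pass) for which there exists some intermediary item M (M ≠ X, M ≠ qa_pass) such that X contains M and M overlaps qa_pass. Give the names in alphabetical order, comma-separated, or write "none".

Target qa_pass = [t=526, t=758].
Intermediaries M with M overlaps qa_pass: interview, lunch, onboarding, snapshot.
Via interview — items with X contains interview: none.
Via lunch — items with X contains lunch: snapshot.
Via onboarding — items with X contains onboarding: none.
Via snapshot — items with X contains snapshot: none.
Union: snapshot.

snapshot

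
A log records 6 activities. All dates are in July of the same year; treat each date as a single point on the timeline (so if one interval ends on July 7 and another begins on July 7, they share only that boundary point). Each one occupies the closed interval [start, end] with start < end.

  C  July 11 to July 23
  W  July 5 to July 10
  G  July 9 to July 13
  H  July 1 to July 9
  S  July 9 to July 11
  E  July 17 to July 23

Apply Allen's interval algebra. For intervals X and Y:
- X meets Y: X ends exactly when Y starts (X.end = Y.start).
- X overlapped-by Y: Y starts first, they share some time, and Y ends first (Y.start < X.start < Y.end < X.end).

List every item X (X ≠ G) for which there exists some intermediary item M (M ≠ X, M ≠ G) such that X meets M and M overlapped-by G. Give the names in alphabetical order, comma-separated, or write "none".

S

Target G = [July 9, July 13].
Intermediaries M with M overlapped-by G: C.
Via C — items with X meets C: S.
Union: S.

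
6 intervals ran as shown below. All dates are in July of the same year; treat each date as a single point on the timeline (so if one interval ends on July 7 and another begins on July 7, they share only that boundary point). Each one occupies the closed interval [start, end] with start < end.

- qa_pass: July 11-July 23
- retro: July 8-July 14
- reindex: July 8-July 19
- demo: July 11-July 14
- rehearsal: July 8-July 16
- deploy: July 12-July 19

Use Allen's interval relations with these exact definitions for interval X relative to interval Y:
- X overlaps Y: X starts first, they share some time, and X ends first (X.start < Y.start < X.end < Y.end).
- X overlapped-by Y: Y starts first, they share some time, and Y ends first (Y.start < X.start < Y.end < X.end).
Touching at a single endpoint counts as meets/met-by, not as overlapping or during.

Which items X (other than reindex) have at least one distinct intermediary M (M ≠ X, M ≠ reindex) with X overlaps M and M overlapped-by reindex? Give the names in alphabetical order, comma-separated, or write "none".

Target reindex = [July 8, July 19].
Intermediaries M with M overlapped-by reindex: qa_pass.
Via qa_pass — items with X overlaps qa_pass: rehearsal, retro.
Union: rehearsal, retro.

rehearsal, retro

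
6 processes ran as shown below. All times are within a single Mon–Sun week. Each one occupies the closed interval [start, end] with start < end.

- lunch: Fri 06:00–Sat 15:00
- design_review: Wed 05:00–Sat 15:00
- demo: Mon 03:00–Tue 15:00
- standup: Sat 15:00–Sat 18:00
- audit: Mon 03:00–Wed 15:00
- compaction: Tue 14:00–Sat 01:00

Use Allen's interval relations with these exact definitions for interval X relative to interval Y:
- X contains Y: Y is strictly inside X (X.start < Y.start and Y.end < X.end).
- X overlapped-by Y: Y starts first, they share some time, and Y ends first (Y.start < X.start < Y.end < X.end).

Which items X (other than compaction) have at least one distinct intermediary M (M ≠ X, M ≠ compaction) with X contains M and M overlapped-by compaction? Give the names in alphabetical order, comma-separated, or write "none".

Target compaction = [Tue 14:00, Sat 01:00].
Intermediaries M with M overlapped-by compaction: design_review, lunch.
Via design_review — items with X contains design_review: none.
Via lunch — items with X contains lunch: none.
Union: none.

none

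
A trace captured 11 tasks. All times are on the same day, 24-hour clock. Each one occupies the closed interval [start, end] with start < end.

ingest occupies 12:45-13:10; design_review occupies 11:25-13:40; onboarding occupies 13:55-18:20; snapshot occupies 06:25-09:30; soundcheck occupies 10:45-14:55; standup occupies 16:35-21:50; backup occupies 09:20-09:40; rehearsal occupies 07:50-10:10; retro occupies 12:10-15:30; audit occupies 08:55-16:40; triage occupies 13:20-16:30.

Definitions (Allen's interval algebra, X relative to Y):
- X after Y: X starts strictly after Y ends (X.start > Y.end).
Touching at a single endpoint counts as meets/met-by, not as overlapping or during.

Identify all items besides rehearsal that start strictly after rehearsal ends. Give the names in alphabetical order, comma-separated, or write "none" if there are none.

Target rehearsal = [07:50, 10:10].
audit [08:55, 16:40] → overlapped-by → no.
backup [09:20, 09:40] → during → no.
design_review [11:25, 13:40] → after → yes.
ingest [12:45, 13:10] → after → yes.
onboarding [13:55, 18:20] → after → yes.
retro [12:10, 15:30] → after → yes.
snapshot [06:25, 09:30] → overlaps → no.
soundcheck [10:45, 14:55] → after → yes.
standup [16:35, 21:50] → after → yes.
triage [13:20, 16:30] → after → yes.
Result: design_review, ingest, onboarding, retro, soundcheck, standup, triage.

design_review, ingest, onboarding, retro, soundcheck, standup, triage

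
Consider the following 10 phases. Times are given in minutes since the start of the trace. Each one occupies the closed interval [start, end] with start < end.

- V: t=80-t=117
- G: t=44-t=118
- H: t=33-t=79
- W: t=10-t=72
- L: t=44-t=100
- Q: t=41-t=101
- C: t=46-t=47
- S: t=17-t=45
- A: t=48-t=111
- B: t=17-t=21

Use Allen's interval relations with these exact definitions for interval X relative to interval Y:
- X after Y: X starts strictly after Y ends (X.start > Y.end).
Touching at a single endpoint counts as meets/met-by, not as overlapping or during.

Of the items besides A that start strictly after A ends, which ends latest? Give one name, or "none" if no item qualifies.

none

Target A = [t=48, t=111].
B [t=17, t=21] → before → excluded.
C [t=46, t=47] → before → excluded.
G [t=44, t=118] → contains → excluded.
H [t=33, t=79] → overlaps → excluded.
L [t=44, t=100] → overlaps → excluded.
Q [t=41, t=101] → overlaps → excluded.
S [t=17, t=45] → before → excluded.
V [t=80, t=117] → overlapped-by → excluded.
W [t=10, t=72] → overlaps → excluded.
No candidates → none.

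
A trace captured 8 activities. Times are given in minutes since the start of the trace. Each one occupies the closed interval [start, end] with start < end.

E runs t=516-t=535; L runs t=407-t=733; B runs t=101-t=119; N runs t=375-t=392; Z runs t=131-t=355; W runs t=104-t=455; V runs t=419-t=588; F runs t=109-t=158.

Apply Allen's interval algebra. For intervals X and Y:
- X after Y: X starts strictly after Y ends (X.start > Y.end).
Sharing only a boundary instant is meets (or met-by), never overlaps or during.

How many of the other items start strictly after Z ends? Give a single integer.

4

Target Z = [t=131, t=355].
B [t=101, t=119] → before → no.
E [t=516, t=535] → after → counts.
F [t=109, t=158] → overlaps → no.
L [t=407, t=733] → after → counts.
N [t=375, t=392] → after → counts.
V [t=419, t=588] → after → counts.
W [t=104, t=455] → contains → no.
Total: 4.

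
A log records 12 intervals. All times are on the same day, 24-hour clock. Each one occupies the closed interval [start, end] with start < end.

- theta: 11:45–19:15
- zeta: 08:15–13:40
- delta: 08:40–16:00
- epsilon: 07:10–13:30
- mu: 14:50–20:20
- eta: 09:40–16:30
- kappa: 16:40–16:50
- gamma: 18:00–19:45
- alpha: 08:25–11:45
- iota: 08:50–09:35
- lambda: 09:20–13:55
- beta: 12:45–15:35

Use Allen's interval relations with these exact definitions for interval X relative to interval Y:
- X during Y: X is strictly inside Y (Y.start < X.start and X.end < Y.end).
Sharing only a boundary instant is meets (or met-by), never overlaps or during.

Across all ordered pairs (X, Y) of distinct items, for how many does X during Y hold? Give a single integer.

13

Checking all 132 ordered pairs for relation 'during'; matching pairs in alphabetical order:
(alpha, epsilon): alpha during epsilon ✓
(alpha, zeta): alpha during zeta ✓
(beta, delta): beta during delta ✓
(beta, eta): beta during eta ✓
(beta, theta): beta during theta ✓
(gamma, mu): gamma during mu ✓
(iota, alpha): iota during alpha ✓
(iota, delta): iota during delta ✓
(iota, epsilon): iota during epsilon ✓
(iota, zeta): iota during zeta ✓
(kappa, mu): kappa during mu ✓
(kappa, theta): kappa during theta ✓
(lambda, delta): lambda during delta ✓
Count: 13.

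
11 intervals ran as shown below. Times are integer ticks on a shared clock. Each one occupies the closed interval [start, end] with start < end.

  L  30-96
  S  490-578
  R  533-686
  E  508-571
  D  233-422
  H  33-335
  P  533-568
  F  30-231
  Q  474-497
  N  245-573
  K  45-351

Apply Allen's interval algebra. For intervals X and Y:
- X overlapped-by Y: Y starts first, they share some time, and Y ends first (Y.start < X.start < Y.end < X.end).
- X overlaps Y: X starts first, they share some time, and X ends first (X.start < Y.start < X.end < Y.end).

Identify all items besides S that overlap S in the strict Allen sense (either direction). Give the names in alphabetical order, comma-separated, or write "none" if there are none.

N, Q, R

Target S = [490, 578].
D [233, 422] → before → no.
E [508, 571] → during → no.
F [30, 231] → before → no.
H [33, 335] → before → no.
K [45, 351] → before → no.
L [30, 96] → before → no.
N [245, 573] → overlaps → yes.
P [533, 568] → during → no.
Q [474, 497] → overlaps → yes.
R [533, 686] → overlapped-by → yes.
Result: N, Q, R.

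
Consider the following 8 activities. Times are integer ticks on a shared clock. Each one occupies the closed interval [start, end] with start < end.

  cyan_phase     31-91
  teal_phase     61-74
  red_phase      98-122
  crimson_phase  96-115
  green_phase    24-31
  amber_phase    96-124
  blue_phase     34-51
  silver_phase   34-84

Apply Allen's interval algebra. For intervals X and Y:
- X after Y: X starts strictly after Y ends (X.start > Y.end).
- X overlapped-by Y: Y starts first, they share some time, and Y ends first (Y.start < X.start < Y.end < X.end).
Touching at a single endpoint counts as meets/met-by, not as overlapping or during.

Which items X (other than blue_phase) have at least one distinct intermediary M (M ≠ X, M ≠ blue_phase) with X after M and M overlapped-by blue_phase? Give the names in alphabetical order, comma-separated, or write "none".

none

Target blue_phase = [34, 51].
Intermediaries M with M overlapped-by blue_phase: none.
Union: none.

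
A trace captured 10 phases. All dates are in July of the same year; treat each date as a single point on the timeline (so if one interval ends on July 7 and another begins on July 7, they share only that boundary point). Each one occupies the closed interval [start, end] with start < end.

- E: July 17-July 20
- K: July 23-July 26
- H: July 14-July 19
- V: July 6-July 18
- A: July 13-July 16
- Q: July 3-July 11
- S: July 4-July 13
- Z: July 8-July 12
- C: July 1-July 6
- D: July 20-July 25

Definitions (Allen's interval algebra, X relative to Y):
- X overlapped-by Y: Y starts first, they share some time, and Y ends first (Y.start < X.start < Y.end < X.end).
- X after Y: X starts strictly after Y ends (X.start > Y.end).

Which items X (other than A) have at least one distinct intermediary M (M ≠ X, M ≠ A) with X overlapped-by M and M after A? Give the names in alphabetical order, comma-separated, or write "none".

K

Target A = [July 13, July 16].
Intermediaries M with M after A: D, E, K.
Via D — items with X overlapped-by D: K.
Via E — items with X overlapped-by E: none.
Via K — items with X overlapped-by K: none.
Union: K.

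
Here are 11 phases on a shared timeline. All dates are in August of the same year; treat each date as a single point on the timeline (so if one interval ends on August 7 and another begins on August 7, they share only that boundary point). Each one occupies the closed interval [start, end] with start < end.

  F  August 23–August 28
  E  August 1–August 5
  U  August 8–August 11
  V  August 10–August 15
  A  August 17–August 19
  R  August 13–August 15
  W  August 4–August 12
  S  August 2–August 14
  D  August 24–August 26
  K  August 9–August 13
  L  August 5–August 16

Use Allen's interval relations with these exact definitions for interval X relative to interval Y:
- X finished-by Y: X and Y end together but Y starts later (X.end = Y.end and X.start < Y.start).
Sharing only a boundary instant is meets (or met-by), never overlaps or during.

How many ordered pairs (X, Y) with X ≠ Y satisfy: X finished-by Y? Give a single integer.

Checking all 110 ordered pairs for relation 'finished-by'; matching pairs in alphabetical order:
(V, R): V finished-by R ✓
Count: 1.

1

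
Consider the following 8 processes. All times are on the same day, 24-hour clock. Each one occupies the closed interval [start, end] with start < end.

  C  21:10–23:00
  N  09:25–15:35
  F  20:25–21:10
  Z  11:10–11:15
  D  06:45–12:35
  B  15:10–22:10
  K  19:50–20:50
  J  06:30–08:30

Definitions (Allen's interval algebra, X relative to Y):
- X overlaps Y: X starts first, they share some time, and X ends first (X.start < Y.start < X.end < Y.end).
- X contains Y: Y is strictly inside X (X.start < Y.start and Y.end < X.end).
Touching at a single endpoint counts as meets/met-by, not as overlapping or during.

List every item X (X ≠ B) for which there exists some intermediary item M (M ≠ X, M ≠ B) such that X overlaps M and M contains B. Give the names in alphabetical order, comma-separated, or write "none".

none

Target B = [15:10, 22:10].
Intermediaries M with M contains B: none.
Union: none.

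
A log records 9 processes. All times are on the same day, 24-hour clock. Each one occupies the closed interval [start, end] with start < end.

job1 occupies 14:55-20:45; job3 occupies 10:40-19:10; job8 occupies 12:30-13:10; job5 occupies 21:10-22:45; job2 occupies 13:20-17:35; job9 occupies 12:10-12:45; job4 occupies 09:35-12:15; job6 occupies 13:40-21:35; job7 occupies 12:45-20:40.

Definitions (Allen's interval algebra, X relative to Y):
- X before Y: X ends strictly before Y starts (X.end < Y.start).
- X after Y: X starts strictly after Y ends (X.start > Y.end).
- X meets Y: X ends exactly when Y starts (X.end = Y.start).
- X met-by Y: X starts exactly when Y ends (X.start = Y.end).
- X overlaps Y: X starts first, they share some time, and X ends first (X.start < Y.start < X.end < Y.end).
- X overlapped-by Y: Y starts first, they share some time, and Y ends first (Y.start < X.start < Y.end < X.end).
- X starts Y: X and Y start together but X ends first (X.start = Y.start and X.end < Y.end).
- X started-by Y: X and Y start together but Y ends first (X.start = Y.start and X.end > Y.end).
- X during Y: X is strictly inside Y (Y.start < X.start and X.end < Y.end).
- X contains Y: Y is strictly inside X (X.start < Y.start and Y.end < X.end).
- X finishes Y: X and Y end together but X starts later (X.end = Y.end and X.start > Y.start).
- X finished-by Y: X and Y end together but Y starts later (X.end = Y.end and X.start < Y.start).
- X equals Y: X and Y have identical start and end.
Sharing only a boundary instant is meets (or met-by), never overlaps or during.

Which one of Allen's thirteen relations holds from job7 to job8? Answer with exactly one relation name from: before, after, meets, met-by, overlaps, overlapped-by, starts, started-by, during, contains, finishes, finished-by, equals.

overlapped-by

job7 = [12:45, 20:40]; job8 = [12:30, 13:10].
Compare endpoints: job7.start > job8.start, job7.start < job8.end, job7.end > job8.start, job7.end > job8.end.
That pattern is 'overlapped-by'.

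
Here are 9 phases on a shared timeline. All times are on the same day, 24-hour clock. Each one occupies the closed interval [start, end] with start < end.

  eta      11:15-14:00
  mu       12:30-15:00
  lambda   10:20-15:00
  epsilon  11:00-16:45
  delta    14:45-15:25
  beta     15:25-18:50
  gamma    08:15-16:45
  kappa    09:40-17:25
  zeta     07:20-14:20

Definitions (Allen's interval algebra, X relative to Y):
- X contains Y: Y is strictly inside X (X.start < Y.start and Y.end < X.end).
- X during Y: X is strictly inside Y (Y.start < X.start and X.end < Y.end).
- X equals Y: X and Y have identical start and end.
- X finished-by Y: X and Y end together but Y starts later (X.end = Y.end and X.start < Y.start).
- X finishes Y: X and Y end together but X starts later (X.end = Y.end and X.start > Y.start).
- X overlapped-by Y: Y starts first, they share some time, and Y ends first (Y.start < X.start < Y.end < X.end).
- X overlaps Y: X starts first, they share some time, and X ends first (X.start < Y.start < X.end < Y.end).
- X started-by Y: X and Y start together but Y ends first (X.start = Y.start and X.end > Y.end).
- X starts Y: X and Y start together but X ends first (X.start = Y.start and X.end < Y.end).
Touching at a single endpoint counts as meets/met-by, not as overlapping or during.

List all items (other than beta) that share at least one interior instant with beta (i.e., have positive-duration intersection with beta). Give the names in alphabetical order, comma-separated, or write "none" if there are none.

Target beta = [15:25, 18:50].
delta [14:45, 15:25] → meets → no.
epsilon [11:00, 16:45] → overlaps → yes.
eta [11:15, 14:00] → before → no.
gamma [08:15, 16:45] → overlaps → yes.
kappa [09:40, 17:25] → overlaps → yes.
lambda [10:20, 15:00] → before → no.
mu [12:30, 15:00] → before → no.
zeta [07:20, 14:20] → before → no.
Result: epsilon, gamma, kappa.

epsilon, gamma, kappa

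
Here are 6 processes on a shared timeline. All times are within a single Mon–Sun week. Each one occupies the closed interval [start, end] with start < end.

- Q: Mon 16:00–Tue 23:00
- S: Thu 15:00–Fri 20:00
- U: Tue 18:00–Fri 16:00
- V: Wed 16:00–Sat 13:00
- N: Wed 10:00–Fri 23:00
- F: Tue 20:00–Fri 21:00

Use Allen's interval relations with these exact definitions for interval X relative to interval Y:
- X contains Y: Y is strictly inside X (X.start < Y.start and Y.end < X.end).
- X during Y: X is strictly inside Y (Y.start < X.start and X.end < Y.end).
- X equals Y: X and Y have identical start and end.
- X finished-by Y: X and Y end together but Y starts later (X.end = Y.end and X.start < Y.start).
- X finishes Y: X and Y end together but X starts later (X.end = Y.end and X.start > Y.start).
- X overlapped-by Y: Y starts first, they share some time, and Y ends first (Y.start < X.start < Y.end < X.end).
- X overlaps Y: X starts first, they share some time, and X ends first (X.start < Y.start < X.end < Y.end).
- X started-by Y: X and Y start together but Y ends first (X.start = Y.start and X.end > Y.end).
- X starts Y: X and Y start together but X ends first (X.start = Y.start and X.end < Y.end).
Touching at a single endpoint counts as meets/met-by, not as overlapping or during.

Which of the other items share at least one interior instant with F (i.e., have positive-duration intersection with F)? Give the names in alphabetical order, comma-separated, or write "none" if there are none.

Target F = [Tue 20:00, Fri 21:00].
N [Wed 10:00, Fri 23:00] → overlapped-by → yes.
Q [Mon 16:00, Tue 23:00] → overlaps → yes.
S [Thu 15:00, Fri 20:00] → during → yes.
U [Tue 18:00, Fri 16:00] → overlaps → yes.
V [Wed 16:00, Sat 13:00] → overlapped-by → yes.
Result: N, Q, S, U, V.

N, Q, S, U, V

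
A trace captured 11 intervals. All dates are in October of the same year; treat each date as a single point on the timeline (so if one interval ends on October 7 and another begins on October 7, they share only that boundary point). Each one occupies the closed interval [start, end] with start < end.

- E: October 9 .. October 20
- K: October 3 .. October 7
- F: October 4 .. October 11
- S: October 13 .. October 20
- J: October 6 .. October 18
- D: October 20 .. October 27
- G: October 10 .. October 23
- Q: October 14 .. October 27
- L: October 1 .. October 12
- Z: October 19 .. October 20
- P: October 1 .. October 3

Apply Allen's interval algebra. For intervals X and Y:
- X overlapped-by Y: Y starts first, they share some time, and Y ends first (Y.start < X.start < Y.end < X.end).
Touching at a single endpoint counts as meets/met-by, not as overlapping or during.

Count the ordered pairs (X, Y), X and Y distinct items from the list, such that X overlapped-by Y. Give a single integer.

Checking all 110 ordered pairs for relation 'overlapped-by'; matching pairs in alphabetical order:
(D, G): D overlapped-by G ✓
(E, F): E overlapped-by F ✓
(E, J): E overlapped-by J ✓
(E, L): E overlapped-by L ✓
(F, K): F overlapped-by K ✓
(G, E): G overlapped-by E ✓
(G, F): G overlapped-by F ✓
(G, J): G overlapped-by J ✓
(G, L): G overlapped-by L ✓
(J, F): J overlapped-by F ✓
(J, K): J overlapped-by K ✓
(J, L): J overlapped-by L ✓
(Q, E): Q overlapped-by E ✓
(Q, G): Q overlapped-by G ✓
(Q, J): Q overlapped-by J ✓
(Q, S): Q overlapped-by S ✓
(S, J): S overlapped-by J ✓
Count: 17.

17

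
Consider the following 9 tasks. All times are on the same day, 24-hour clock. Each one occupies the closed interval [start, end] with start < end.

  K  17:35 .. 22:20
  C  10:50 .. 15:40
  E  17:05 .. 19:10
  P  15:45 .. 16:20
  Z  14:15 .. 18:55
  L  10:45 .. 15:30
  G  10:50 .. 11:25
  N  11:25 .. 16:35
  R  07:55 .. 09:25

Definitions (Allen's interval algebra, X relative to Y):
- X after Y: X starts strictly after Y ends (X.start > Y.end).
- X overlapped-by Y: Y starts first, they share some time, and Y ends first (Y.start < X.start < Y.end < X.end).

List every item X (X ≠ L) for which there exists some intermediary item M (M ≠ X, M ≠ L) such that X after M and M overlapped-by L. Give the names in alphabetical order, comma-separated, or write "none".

E, K, P

Target L = [10:45, 15:30].
Intermediaries M with M overlapped-by L: C, N, Z.
Via C — items with X after C: E, K, P.
Via N — items with X after N: E, K.
Via Z — items with X after Z: none.
Union: E, K, P.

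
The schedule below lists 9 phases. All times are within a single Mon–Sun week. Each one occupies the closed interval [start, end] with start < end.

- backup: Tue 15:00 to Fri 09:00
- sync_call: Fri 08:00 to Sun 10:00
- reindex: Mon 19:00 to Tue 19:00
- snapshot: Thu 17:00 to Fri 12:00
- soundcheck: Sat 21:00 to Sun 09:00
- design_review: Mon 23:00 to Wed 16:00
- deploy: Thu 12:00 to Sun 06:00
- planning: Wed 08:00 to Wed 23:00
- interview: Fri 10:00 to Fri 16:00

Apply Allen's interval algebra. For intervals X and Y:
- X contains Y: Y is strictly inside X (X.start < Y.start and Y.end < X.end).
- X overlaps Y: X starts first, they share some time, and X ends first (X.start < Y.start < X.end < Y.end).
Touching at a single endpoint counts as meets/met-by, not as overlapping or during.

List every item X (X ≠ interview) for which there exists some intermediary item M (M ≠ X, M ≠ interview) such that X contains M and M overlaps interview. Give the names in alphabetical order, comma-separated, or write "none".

Target interview = [Fri 10:00, Fri 16:00].
Intermediaries M with M overlaps interview: snapshot.
Via snapshot — items with X contains snapshot: deploy.
Union: deploy.

deploy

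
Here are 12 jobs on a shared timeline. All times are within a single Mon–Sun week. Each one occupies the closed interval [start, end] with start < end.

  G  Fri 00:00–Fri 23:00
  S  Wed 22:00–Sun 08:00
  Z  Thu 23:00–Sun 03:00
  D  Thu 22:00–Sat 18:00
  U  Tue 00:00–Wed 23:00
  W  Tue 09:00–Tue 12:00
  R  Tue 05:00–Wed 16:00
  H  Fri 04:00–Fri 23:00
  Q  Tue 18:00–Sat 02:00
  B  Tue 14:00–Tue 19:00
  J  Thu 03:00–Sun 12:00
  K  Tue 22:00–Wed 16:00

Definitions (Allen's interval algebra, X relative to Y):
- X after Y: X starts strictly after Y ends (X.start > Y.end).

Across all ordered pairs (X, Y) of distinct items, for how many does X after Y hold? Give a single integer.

33

Checking all 132 ordered pairs for relation 'after'; matching pairs in alphabetical order:
(B, W): B after W ✓
(D, B): D after B ✓
(D, K): D after K ✓
(D, R): D after R ✓
(D, U): D after U ✓
(D, W): D after W ✓
(G, B): G after B ✓
(G, K): G after K ✓
(G, R): G after R ✓
(G, U): G after U ✓
(G, W): G after W ✓
(H, B): H after B ✓
(H, K): H after K ✓
(H, R): H after R ✓
(H, U): H after U ✓
(H, W): H after W ✓
(J, B): J after B ✓
(J, K): J after K ✓
(J, R): J after R ✓
(J, U): J after U ✓
(J, W): J after W ✓
(K, B): K after B ✓
(K, W): K after W ✓
(Q, W): Q after W ✓
... plus 9 further pairs not listed.
Count: 33.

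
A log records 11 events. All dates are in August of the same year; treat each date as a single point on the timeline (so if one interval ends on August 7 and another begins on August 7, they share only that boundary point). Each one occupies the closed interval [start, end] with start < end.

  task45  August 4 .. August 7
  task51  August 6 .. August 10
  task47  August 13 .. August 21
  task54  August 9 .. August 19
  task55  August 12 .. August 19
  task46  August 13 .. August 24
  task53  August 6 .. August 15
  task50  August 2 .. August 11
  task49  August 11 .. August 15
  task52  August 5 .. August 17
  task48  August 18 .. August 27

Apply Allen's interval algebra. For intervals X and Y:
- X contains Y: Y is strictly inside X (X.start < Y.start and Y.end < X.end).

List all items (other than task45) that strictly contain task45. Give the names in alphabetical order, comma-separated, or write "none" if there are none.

task50

Target task45 = [August 4, August 7].
task46 [August 13, August 24] → after → no.
task47 [August 13, August 21] → after → no.
task48 [August 18, August 27] → after → no.
task49 [August 11, August 15] → after → no.
task50 [August 2, August 11] → contains → yes.
task51 [August 6, August 10] → overlapped-by → no.
task52 [August 5, August 17] → overlapped-by → no.
task53 [August 6, August 15] → overlapped-by → no.
task54 [August 9, August 19] → after → no.
task55 [August 12, August 19] → after → no.
Result: task50.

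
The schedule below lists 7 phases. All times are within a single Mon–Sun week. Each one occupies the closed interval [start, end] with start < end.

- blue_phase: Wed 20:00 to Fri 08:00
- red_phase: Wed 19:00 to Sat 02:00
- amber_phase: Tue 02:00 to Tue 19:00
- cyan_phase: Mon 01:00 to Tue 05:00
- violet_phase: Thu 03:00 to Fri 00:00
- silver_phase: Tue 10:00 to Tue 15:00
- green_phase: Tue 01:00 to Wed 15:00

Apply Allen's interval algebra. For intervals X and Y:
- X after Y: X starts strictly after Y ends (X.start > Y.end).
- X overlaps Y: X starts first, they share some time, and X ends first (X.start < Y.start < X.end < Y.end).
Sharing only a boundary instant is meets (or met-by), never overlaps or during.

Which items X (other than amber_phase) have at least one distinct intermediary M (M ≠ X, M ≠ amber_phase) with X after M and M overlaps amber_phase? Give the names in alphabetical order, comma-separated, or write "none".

blue_phase, red_phase, silver_phase, violet_phase

Target amber_phase = [Tue 02:00, Tue 19:00].
Intermediaries M with M overlaps amber_phase: cyan_phase.
Via cyan_phase — items with X after cyan_phase: blue_phase, red_phase, silver_phase, violet_phase.
Union: blue_phase, red_phase, silver_phase, violet_phase.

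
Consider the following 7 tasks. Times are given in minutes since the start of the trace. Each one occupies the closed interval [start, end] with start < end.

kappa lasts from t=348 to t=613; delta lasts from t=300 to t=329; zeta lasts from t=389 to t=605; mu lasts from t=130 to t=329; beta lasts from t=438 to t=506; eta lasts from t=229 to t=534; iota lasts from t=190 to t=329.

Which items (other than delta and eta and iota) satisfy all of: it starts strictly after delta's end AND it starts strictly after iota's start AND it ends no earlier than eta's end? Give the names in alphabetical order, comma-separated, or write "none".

kappa, zeta

Conditions: its start is strictly after delta's end (X.start > t=329) AND its start is strictly after iota's start (X.start > t=190) AND its end is no earlier than eta's end (X.end >= t=534).
beta: start t=438 > t=329? ✓; start t=438 > t=190? ✓; end t=506 >= t=534? ✗ → no.
kappa: start t=348 > t=329? ✓; start t=348 > t=190? ✓; end t=613 >= t=534? ✓ → yes.
mu: start t=130 > t=329? ✗; start t=130 > t=190? ✗; end t=329 >= t=534? ✗ → no.
zeta: start t=389 > t=329? ✓; start t=389 > t=190? ✓; end t=605 >= t=534? ✓ → yes.
Result: kappa, zeta.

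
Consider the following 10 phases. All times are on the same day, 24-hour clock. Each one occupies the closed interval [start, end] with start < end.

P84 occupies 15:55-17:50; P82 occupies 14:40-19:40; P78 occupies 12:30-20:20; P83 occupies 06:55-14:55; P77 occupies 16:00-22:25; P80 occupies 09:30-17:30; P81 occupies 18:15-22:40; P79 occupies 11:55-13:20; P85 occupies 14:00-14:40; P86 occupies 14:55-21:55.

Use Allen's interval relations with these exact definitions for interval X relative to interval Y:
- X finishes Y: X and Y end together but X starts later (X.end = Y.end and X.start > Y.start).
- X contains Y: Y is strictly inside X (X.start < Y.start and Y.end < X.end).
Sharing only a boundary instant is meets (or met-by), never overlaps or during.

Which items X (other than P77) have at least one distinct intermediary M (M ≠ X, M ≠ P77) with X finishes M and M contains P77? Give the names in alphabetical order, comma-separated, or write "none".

Target P77 = [16:00, 22:25].
Intermediaries M with M contains P77: none.
Union: none.

none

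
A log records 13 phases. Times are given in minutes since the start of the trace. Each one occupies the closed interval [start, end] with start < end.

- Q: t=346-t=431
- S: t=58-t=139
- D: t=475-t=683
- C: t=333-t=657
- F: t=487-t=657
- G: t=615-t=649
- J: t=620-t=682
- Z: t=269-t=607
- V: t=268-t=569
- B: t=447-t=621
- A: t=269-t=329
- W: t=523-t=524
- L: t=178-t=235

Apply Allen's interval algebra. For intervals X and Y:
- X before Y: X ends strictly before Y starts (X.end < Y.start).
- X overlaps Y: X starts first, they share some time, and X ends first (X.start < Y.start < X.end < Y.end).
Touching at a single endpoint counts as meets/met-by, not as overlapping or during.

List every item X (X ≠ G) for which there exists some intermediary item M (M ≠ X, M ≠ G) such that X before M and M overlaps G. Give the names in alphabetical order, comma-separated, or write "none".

Target G = [t=615, t=649].
Intermediaries M with M overlaps G: B.
Via B — items with X before B: A, L, Q, S.
Union: A, L, Q, S.

A, L, Q, S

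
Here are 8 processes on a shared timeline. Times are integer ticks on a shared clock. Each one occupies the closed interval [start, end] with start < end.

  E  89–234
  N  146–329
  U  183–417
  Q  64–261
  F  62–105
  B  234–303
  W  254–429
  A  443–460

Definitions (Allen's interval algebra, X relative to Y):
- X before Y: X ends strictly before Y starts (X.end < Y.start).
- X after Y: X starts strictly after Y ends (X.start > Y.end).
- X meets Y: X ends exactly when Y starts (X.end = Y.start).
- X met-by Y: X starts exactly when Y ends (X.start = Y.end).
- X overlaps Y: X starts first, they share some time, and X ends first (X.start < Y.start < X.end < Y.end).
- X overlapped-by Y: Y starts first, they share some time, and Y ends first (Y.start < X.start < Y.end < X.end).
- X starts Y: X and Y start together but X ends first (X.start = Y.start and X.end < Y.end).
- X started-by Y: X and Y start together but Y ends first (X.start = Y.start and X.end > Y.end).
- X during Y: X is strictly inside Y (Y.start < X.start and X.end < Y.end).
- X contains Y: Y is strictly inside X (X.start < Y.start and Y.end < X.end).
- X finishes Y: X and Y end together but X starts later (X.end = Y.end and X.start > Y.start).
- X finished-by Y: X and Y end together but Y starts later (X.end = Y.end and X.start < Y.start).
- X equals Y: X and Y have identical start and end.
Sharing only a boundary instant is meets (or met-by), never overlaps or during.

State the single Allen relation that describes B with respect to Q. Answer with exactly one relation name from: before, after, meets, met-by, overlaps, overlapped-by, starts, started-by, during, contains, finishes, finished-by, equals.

overlapped-by

B = [234, 303]; Q = [64, 261].
Compare endpoints: B.start > Q.start, B.start < Q.end, B.end > Q.start, B.end > Q.end.
That pattern is 'overlapped-by'.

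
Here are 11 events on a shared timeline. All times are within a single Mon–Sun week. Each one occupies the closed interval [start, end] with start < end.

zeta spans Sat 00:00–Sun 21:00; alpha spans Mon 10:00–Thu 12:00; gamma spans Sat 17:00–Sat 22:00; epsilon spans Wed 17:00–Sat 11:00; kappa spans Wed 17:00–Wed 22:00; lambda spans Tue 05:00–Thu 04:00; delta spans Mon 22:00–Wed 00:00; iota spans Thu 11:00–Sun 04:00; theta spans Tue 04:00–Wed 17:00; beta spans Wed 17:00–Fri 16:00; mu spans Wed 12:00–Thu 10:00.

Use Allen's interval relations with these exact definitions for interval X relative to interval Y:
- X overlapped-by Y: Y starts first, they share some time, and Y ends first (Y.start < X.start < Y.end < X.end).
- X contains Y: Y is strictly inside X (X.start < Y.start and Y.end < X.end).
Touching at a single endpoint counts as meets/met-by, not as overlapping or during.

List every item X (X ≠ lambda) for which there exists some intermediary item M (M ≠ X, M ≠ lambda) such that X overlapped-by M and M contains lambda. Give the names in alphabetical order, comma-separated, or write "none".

Target lambda = [Tue 05:00, Thu 04:00].
Intermediaries M with M contains lambda: alpha.
Via alpha — items with X overlapped-by alpha: beta, epsilon, iota.
Union: beta, epsilon, iota.

beta, epsilon, iota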